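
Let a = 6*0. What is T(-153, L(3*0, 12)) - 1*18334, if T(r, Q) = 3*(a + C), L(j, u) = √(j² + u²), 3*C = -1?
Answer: -18335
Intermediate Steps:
a = 0
C = -⅓ (C = (⅓)*(-1) = -⅓ ≈ -0.33333)
T(r, Q) = -1 (T(r, Q) = 3*(0 - ⅓) = 3*(-⅓) = -1)
T(-153, L(3*0, 12)) - 1*18334 = -1 - 1*18334 = -1 - 18334 = -18335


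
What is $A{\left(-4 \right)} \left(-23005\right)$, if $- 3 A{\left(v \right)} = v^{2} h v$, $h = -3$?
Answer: $1472320$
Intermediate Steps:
$A{\left(v \right)} = v^{3}$ ($A{\left(v \right)} = - \frac{v^{2} \left(-3\right) v}{3} = - \frac{- 3 v^{2} v}{3} = - \frac{\left(-3\right) v^{3}}{3} = v^{3}$)
$A{\left(-4 \right)} \left(-23005\right) = \left(-4\right)^{3} \left(-23005\right) = \left(-64\right) \left(-23005\right) = 1472320$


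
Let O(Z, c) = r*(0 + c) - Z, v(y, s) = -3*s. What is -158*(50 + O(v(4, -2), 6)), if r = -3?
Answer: -4108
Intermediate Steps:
O(Z, c) = -Z - 3*c (O(Z, c) = -3*(0 + c) - Z = -3*c - Z = -Z - 3*c)
-158*(50 + O(v(4, -2), 6)) = -158*(50 + (-(-3)*(-2) - 3*6)) = -158*(50 + (-1*6 - 18)) = -158*(50 + (-6 - 18)) = -158*(50 - 24) = -158*26 = -4108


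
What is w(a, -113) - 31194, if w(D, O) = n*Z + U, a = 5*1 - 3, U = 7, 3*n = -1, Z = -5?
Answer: -93556/3 ≈ -31185.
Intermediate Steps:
n = -⅓ (n = (⅓)*(-1) = -⅓ ≈ -0.33333)
a = 2 (a = 5 - 3 = 2)
w(D, O) = 26/3 (w(D, O) = -⅓*(-5) + 7 = 5/3 + 7 = 26/3)
w(a, -113) - 31194 = 26/3 - 31194 = -93556/3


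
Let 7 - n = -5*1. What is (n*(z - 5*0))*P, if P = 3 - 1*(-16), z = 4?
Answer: 912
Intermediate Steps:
n = 12 (n = 7 - (-5) = 7 - 1*(-5) = 7 + 5 = 12)
P = 19 (P = 3 + 16 = 19)
(n*(z - 5*0))*P = (12*(4 - 5*0))*19 = (12*(4 + 0))*19 = (12*4)*19 = 48*19 = 912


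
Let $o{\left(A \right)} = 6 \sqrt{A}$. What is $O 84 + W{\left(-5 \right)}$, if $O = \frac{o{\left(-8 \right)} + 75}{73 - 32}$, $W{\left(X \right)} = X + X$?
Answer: $\frac{5890}{41} + \frac{1008 i \sqrt{2}}{41} \approx 143.66 + 34.769 i$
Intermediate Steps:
$W{\left(X \right)} = 2 X$
$O = \frac{75}{41} + \frac{12 i \sqrt{2}}{41}$ ($O = \frac{6 \sqrt{-8} + 75}{73 - 32} = \frac{6 \cdot 2 i \sqrt{2} + 75}{41} = \left(12 i \sqrt{2} + 75\right) \frac{1}{41} = \left(75 + 12 i \sqrt{2}\right) \frac{1}{41} = \frac{75}{41} + \frac{12 i \sqrt{2}}{41} \approx 1.8293 + 0.41392 i$)
$O 84 + W{\left(-5 \right)} = \left(\frac{75}{41} + \frac{12 i \sqrt{2}}{41}\right) 84 + 2 \left(-5\right) = \left(\frac{6300}{41} + \frac{1008 i \sqrt{2}}{41}\right) - 10 = \frac{5890}{41} + \frac{1008 i \sqrt{2}}{41}$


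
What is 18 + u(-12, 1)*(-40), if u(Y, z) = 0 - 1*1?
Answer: 58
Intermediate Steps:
u(Y, z) = -1 (u(Y, z) = 0 - 1 = -1)
18 + u(-12, 1)*(-40) = 18 - 1*(-40) = 18 + 40 = 58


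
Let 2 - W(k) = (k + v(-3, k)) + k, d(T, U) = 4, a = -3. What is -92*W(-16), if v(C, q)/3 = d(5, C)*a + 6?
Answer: -4784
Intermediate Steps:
v(C, q) = -18 (v(C, q) = 3*(4*(-3) + 6) = 3*(-12 + 6) = 3*(-6) = -18)
W(k) = 20 - 2*k (W(k) = 2 - ((k - 18) + k) = 2 - ((-18 + k) + k) = 2 - (-18 + 2*k) = 2 + (18 - 2*k) = 20 - 2*k)
-92*W(-16) = -92*(20 - 2*(-16)) = -92*(20 + 32) = -92*52 = -4784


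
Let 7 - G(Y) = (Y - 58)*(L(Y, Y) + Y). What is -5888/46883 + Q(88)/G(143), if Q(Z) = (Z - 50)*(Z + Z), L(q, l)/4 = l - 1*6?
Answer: -82417996/344168103 ≈ -0.23947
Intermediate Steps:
L(q, l) = -24 + 4*l (L(q, l) = 4*(l - 1*6) = 4*(l - 6) = 4*(-6 + l) = -24 + 4*l)
G(Y) = 7 - (-58 + Y)*(-24 + 5*Y) (G(Y) = 7 - (Y - 58)*((-24 + 4*Y) + Y) = 7 - (-58 + Y)*(-24 + 5*Y))
Q(Z) = 2*Z*(-50 + Z) (Q(Z) = (-50 + Z)*(2*Z) = 2*Z*(-50 + Z))
-5888/46883 + Q(88)/G(143) = -5888/46883 + (2*88*(-50 + 88))/(-1385 - 5*143**2 + 314*143) = -5888*1/46883 + (2*88*38)/(-1385 - 5*20449 + 44902) = -5888/46883 + 6688/(-1385 - 102245 + 44902) = -5888/46883 + 6688/(-58728) = -5888/46883 + 6688*(-1/58728) = -5888/46883 - 836/7341 = -82417996/344168103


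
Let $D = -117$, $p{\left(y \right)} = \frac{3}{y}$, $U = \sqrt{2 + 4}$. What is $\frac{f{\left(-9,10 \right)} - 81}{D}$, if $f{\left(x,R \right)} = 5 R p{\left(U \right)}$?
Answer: $\frac{9}{13} - \frac{25 \sqrt{6}}{117} \approx 0.16891$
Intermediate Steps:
$U = \sqrt{6} \approx 2.4495$
$f{\left(x,R \right)} = \frac{5 R \sqrt{6}}{2}$ ($f{\left(x,R \right)} = 5 R \frac{3}{\sqrt{6}} = 5 R 3 \frac{\sqrt{6}}{6} = 5 R \frac{\sqrt{6}}{2} = \frac{5 R \sqrt{6}}{2}$)
$\frac{f{\left(-9,10 \right)} - 81}{D} = \frac{\frac{5}{2} \cdot 10 \sqrt{6} - 81}{-117} = - \frac{25 \sqrt{6} - 81}{117} = - \frac{-81 + 25 \sqrt{6}}{117} = \frac{9}{13} - \frac{25 \sqrt{6}}{117}$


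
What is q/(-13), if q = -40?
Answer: 40/13 ≈ 3.0769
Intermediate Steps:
q/(-13) = -40/(-13) = -1/13*(-40) = 40/13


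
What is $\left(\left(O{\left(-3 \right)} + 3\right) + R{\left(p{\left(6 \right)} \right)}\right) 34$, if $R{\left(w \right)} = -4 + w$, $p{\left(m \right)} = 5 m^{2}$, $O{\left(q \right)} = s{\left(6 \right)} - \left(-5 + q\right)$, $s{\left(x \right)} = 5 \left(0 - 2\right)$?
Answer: $6018$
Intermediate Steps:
$s{\left(x \right)} = -10$ ($s{\left(x \right)} = 5 \left(-2\right) = -10$)
$O{\left(q \right)} = -5 - q$ ($O{\left(q \right)} = -10 - \left(-5 + q\right) = -5 - q$)
$\left(\left(O{\left(-3 \right)} + 3\right) + R{\left(p{\left(6 \right)} \right)}\right) 34 = \left(\left(\left(-5 - -3\right) + 3\right) - \left(4 - 5 \cdot 6^{2}\right)\right) 34 = \left(\left(\left(-5 + 3\right) + 3\right) + \left(-4 + 5 \cdot 36\right)\right) 34 = \left(\left(-2 + 3\right) + \left(-4 + 180\right)\right) 34 = \left(1 + 176\right) 34 = 177 \cdot 34 = 6018$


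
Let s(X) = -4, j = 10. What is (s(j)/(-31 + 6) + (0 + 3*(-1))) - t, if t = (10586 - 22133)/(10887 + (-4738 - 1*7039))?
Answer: -70373/4450 ≈ -15.814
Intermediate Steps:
t = 11547/890 (t = -11547/(10887 + (-4738 - 7039)) = -11547/(10887 - 11777) = -11547/(-890) = -11547*(-1/890) = 11547/890 ≈ 12.974)
(s(j)/(-31 + 6) + (0 + 3*(-1))) - t = (-4/(-31 + 6) + (0 + 3*(-1))) - 1*11547/890 = (-4/(-25) + (0 - 3)) - 11547/890 = (-1/25*(-4) - 3) - 11547/890 = (4/25 - 3) - 11547/890 = -71/25 - 11547/890 = -70373/4450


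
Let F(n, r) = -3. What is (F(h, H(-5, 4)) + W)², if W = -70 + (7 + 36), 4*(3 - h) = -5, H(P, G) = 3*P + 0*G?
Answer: 900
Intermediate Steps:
H(P, G) = 3*P (H(P, G) = 3*P + 0 = 3*P)
h = 17/4 (h = 3 - ¼*(-5) = 3 + 5/4 = 17/4 ≈ 4.2500)
W = -27 (W = -70 + 43 = -27)
(F(h, H(-5, 4)) + W)² = (-3 - 27)² = (-30)² = 900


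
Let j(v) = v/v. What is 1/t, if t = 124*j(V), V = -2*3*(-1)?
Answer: 1/124 ≈ 0.0080645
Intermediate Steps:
V = 6 (V = -6*(-1) = 6)
j(v) = 1
t = 124 (t = 124*1 = 124)
1/t = 1/124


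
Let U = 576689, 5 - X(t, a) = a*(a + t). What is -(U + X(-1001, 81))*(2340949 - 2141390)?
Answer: -129955614626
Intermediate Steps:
X(t, a) = 5 - a*(a + t)
-(U + X(-1001, 81))*(2340949 - 2141390) = -(576689 + (5 - 1*81**2 - 1*81*(-1001)))*(2340949 - 2141390) = -(576689 + (5 - 1*6561 + 81081))*199559 = -(576689 + (5 - 6561 + 81081))*199559 = -(576689 + 74525)*199559 = -651214*199559 = -1*129955614626 = -129955614626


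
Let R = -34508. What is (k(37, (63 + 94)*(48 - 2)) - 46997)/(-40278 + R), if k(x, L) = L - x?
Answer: 19906/37393 ≈ 0.53235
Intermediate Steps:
(k(37, (63 + 94)*(48 - 2)) - 46997)/(-40278 + R) = (((63 + 94)*(48 - 2) - 1*37) - 46997)/(-40278 - 34508) = ((157*46 - 37) - 46997)/(-74786) = ((7222 - 37) - 46997)*(-1/74786) = (7185 - 46997)*(-1/74786) = -39812*(-1/74786) = 19906/37393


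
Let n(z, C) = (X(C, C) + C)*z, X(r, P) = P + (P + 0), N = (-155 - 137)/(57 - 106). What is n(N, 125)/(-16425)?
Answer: -20/147 ≈ -0.13605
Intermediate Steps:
N = 292/49 (N = -292/(-49) = -292*(-1/49) = 292/49 ≈ 5.9592)
X(r, P) = 2*P (X(r, P) = P + P = 2*P)
n(z, C) = 3*C*z (n(z, C) = (2*C + C)*z = (3*C)*z = 3*C*z)
n(N, 125)/(-16425) = (3*125*(292/49))/(-16425) = (109500/49)*(-1/16425) = -20/147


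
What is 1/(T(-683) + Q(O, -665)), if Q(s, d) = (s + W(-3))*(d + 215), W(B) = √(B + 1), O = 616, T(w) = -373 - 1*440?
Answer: I/(3*(-92671*I + 150*√2)) ≈ -3.5969e-6 + 8.2337e-9*I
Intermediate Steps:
T(w) = -813 (T(w) = -373 - 440 = -813)
W(B) = √(1 + B)
Q(s, d) = (215 + d)*(s + I*√2) (Q(s, d) = (s + √(1 - 3))*(d + 215) = (s + √(-2))*(215 + d) = (s + I*√2)*(215 + d) = (215 + d)*(s + I*√2))
1/(T(-683) + Q(O, -665)) = 1/(-813 + (215*616 - 665*616 + 215*I*√2 + I*(-665)*√2)) = 1/(-813 + (132440 - 409640 + 215*I*√2 - 665*I*√2)) = 1/(-813 + (-277200 - 450*I*√2)) = 1/(-278013 - 450*I*√2)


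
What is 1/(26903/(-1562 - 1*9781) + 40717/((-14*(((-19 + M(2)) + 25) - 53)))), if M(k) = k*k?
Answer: 6828486/445657325 ≈ 0.015322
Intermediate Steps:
M(k) = k²
1/(26903/(-1562 - 1*9781) + 40717/((-14*(((-19 + M(2)) + 25) - 53)))) = 1/(26903/(-1562 - 1*9781) + 40717/((-14*(((-19 + 2²) + 25) - 53)))) = 1/(26903/(-1562 - 9781) + 40717/((-14*(((-19 + 4) + 25) - 53)))) = 1/(26903/(-11343) + 40717/((-14*((-15 + 25) - 53)))) = 1/(26903*(-1/11343) + 40717/((-14*(10 - 53)))) = 1/(-26903/11343 + 40717/((-14*(-43)))) = 1/(-26903/11343 + 40717/602) = 1/(445657325/6828486) = 6828486/445657325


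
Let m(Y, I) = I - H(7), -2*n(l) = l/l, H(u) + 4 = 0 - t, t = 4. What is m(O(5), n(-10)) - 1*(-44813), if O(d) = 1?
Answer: 89641/2 ≈ 44821.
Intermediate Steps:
H(u) = -8 (H(u) = -4 + (0 - 1*4) = -4 + (0 - 4) = -4 - 4 = -8)
n(l) = -½ (n(l) = -l/(2*l) = -½*1 = -½)
m(Y, I) = 8 + I (m(Y, I) = I - 1*(-8) = I + 8 = 8 + I)
m(O(5), n(-10)) - 1*(-44813) = (8 - ½) - 1*(-44813) = 15/2 + 44813 = 89641/2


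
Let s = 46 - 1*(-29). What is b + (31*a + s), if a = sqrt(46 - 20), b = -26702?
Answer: -26627 + 31*sqrt(26) ≈ -26469.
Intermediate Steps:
s = 75 (s = 46 + 29 = 75)
a = sqrt(26) ≈ 5.0990
b + (31*a + s) = -26702 + (31*sqrt(26) + 75) = -26702 + (75 + 31*sqrt(26)) = -26627 + 31*sqrt(26)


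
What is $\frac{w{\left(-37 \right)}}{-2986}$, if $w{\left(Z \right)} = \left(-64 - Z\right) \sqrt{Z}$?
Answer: $\frac{27 i \sqrt{37}}{2986} \approx 0.055002 i$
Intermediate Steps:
$w{\left(Z \right)} = \sqrt{Z} \left(-64 - Z\right)$
$\frac{w{\left(-37 \right)}}{-2986} = \frac{\sqrt{-37} \left(-64 - -37\right)}{-2986} = i \sqrt{37} \left(-64 + 37\right) \left(- \frac{1}{2986}\right) = i \sqrt{37} \left(-27\right) \left(- \frac{1}{2986}\right) = - 27 i \sqrt{37} \left(- \frac{1}{2986}\right) = \frac{27 i \sqrt{37}}{2986}$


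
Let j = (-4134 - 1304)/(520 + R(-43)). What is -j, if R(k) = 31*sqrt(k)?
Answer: 2827760/311723 - 168578*I*sqrt(43)/311723 ≈ 9.0714 - 3.5462*I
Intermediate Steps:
j = -5438/(520 + 31*I*sqrt(43)) (j = (-4134 - 1304)/(520 + 31*sqrt(-43)) = -5438/(520 + 31*(I*sqrt(43))) = -5438/(520 + 31*I*sqrt(43)) ≈ -9.0714 + 3.5462*I)
-j = -(-2827760/311723 + 168578*I*sqrt(43)/311723) = 2827760/311723 - 168578*I*sqrt(43)/311723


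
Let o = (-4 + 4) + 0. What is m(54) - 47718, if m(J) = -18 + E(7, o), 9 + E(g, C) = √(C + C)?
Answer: -47745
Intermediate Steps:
o = 0 (o = 0 + 0 = 0)
E(g, C) = -9 + √2*√C (E(g, C) = -9 + √(C + C) = -9 + √(2*C) = -9 + √2*√C)
m(J) = -27 (m(J) = -18 + (-9 + √2*√0) = -18 + (-9 + √2*0) = -18 + (-9 + 0) = -18 - 9 = -27)
m(54) - 47718 = -27 - 47718 = -47745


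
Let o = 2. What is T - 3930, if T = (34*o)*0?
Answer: -3930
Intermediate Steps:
T = 0 (T = (34*2)*0 = 68*0 = 0)
T - 3930 = 0 - 3930 = -3930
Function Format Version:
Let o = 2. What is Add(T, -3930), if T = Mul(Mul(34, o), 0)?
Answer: -3930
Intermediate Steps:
T = 0 (T = Mul(Mul(34, 2), 0) = Mul(68, 0) = 0)
Add(T, -3930) = Add(0, -3930) = -3930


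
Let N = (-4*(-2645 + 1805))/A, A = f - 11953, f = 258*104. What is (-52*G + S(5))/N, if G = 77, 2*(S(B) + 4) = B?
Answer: -119195669/6720 ≈ -17737.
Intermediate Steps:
S(B) = -4 + B/2
f = 26832
A = 14879 (A = 26832 - 11953 = 14879)
N = 3360/14879 (N = -4*(-2645 + 1805)/14879 = -4*(-840)*(1/14879) = 3360*(1/14879) = 3360/14879 ≈ 0.22582)
(-52*G + S(5))/N = (-52*77 + (-4 + (½)*5))/(3360/14879) = (-4004 + (-4 + 5/2))*(14879/3360) = (-4004 - 3/2)*(14879/3360) = -8011/2*14879/3360 = -119195669/6720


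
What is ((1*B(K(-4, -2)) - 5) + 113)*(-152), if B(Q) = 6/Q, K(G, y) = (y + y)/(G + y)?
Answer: -17784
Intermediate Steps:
K(G, y) = 2*y/(G + y) (K(G, y) = (2*y)/(G + y) = 2*y/(G + y))
((1*B(K(-4, -2)) - 5) + 113)*(-152) = ((1*(6/((2*(-2)/(-4 - 2)))) - 5) + 113)*(-152) = ((1*(6/((2*(-2)/(-6)))) - 5) + 113)*(-152) = ((1*(6/((2*(-2)*(-⅙)))) - 5) + 113)*(-152) = ((1*(6/(⅔)) - 5) + 113)*(-152) = ((1*(6*(3/2)) - 5) + 113)*(-152) = ((1*9 - 5) + 113)*(-152) = ((9 - 5) + 113)*(-152) = (4 + 113)*(-152) = 117*(-152) = -17784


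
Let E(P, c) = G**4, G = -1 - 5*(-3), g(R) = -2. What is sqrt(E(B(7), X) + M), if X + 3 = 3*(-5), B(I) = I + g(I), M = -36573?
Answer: sqrt(1843) ≈ 42.930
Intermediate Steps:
G = 14 (G = -1 + 15 = 14)
B(I) = -2 + I (B(I) = I - 2 = -2 + I)
X = -18 (X = -3 + 3*(-5) = -3 - 15 = -18)
E(P, c) = 38416 (E(P, c) = 14**4 = 38416)
sqrt(E(B(7), X) + M) = sqrt(38416 - 36573) = sqrt(1843)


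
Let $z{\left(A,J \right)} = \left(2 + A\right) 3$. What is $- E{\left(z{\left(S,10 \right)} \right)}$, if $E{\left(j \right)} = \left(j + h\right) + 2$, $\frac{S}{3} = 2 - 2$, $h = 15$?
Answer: $-23$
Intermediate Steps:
$S = 0$ ($S = 3 \left(2 - 2\right) = 3 \cdot 0 = 0$)
$z{\left(A,J \right)} = 6 + 3 A$
$E{\left(j \right)} = 17 + j$ ($E{\left(j \right)} = \left(j + 15\right) + 2 = \left(15 + j\right) + 2 = 17 + j$)
$- E{\left(z{\left(S,10 \right)} \right)} = - (17 + \left(6 + 3 \cdot 0\right)) = - (17 + \left(6 + 0\right)) = - (17 + 6) = \left(-1\right) 23 = -23$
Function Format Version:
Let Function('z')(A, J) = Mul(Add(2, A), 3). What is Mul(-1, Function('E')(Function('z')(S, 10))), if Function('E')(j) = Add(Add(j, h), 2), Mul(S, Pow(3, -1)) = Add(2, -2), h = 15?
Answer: -23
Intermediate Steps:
S = 0 (S = Mul(3, Add(2, -2)) = Mul(3, 0) = 0)
Function('z')(A, J) = Add(6, Mul(3, A))
Function('E')(j) = Add(17, j) (Function('E')(j) = Add(Add(j, 15), 2) = Add(Add(15, j), 2) = Add(17, j))
Mul(-1, Function('E')(Function('z')(S, 10))) = Mul(-1, Add(17, Add(6, Mul(3, 0)))) = Mul(-1, Add(17, Add(6, 0))) = Mul(-1, Add(17, 6)) = Mul(-1, 23) = -23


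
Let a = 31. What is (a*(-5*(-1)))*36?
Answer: 5580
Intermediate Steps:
(a*(-5*(-1)))*36 = (31*(-5*(-1)))*36 = (31*5)*36 = 155*36 = 5580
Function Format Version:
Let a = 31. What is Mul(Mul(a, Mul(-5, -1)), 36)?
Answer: 5580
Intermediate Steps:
Mul(Mul(a, Mul(-5, -1)), 36) = Mul(Mul(31, Mul(-5, -1)), 36) = Mul(Mul(31, 5), 36) = Mul(155, 36) = 5580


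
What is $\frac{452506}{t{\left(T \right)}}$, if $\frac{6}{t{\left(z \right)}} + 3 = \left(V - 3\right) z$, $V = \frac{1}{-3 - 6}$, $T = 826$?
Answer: $- \frac{5238888215}{27} \approx -1.9403 \cdot 10^{8}$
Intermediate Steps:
$V = - \frac{1}{9}$ ($V = \frac{1}{-9} = - \frac{1}{9} \approx -0.11111$)
$t{\left(z \right)} = \frac{6}{-3 - \frac{28 z}{9}}$ ($t{\left(z \right)} = \frac{6}{-3 + \left(- \frac{1}{9} - 3\right) z} = \frac{6}{-3 - \frac{28 z}{9}}$)
$\frac{452506}{t{\left(T \right)}} = \frac{452506}{\left(-54\right) \frac{1}{27 + 28 \cdot 826}} = \frac{452506}{\left(-54\right) \frac{1}{27 + 23128}} = \frac{452506}{\left(-54\right) \frac{1}{23155}} = \frac{452506}{- \frac{54}{23155}} = 452506 \left(- \frac{23155}{54}\right) = - \frac{5238888215}{27}$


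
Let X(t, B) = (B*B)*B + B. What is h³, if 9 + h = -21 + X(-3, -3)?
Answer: -216000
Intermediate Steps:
X(t, B) = B + B³ (X(t, B) = B²*B + B = B³ + B = B + B³)
h = -60 (h = -9 + (-21 + (-3 + (-3)³)) = -9 + (-21 + (-3 - 27)) = -9 + (-21 - 30) = -9 - 51 = -60)
h³ = (-60)³ = -216000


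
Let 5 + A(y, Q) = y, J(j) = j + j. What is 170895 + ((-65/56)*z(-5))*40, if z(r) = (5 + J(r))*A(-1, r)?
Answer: 1186515/7 ≈ 1.6950e+5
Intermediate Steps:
J(j) = 2*j
A(y, Q) = -5 + y
z(r) = -30 - 12*r (z(r) = (5 + 2*r)*(-5 - 1) = (5 + 2*r)*(-6) = -30 - 12*r)
170895 + ((-65/56)*z(-5))*40 = 170895 + ((-65/56)*(-30 - 12*(-5)))*40 = 170895 + ((-65*1/56)*(-30 + 60))*40 = 170895 - 65/56*30*40 = 170895 - 975/28*40 = 170895 - 9750/7 = 1186515/7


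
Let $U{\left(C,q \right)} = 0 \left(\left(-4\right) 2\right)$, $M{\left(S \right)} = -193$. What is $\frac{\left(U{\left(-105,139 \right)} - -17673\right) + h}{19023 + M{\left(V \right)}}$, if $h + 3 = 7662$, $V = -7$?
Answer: $\frac{12666}{9415} \approx 1.3453$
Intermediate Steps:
$U{\left(C,q \right)} = 0$ ($U{\left(C,q \right)} = 0 \left(-8\right) = 0$)
$h = 7659$ ($h = -3 + 7662 = 7659$)
$\frac{\left(U{\left(-105,139 \right)} - -17673\right) + h}{19023 + M{\left(V \right)}} = \frac{\left(0 - -17673\right) + 7659}{19023 - 193} = \frac{\left(0 + 17673\right) + 7659}{18830} = \left(17673 + 7659\right) \frac{1}{18830} = 25332 \cdot \frac{1}{18830} = \frac{12666}{9415}$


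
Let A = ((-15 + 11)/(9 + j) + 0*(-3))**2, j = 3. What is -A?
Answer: -1/9 ≈ -0.11111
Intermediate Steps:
A = 1/9 (A = ((-15 + 11)/(9 + 3) + 0*(-3))**2 = (-4/12 + 0)**2 = (-4*1/12 + 0)**2 = (-1/3 + 0)**2 = (-1/3)**2 = 1/9 ≈ 0.11111)
-A = -1*1/9 = -1/9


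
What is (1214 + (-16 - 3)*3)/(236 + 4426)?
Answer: 1157/4662 ≈ 0.24818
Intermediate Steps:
(1214 + (-16 - 3)*3)/(236 + 4426) = (1214 - 19*3)/4662 = (1214 - 57)*(1/4662) = 1157*(1/4662) = 1157/4662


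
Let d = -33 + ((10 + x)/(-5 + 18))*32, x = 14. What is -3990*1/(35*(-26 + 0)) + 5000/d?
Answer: 864323/4407 ≈ 196.13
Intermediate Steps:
d = 339/13 (d = -33 + ((10 + 14)/(-5 + 18))*32 = -33 + (24/13)*32 = -33 + 768/13 = 339/13 ≈ 26.077)
-3990*1/(35*(-26 + 0)) + 5000/d = -3990*1/(35*(-26 + 0)) + 5000/(339/13) = -3990/((-26*35)) + 5000*(13/339) = -3990/(-910) + 65000/339 = -3990*(-1/910) + 65000/339 = 57/13 + 65000/339 = 864323/4407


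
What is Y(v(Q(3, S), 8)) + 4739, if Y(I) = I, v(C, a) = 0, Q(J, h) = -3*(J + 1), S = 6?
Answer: 4739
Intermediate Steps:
Q(J, h) = -3 - 3*J (Q(J, h) = -3*(1 + J) = -3 - 3*J)
Y(v(Q(3, S), 8)) + 4739 = 0 + 4739 = 4739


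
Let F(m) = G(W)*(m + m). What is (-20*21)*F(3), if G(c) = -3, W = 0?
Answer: 7560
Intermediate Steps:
F(m) = -6*m (F(m) = -3*(m + m) = -6*m)
(-20*21)*F(3) = (-20*21)*(-6*3) = -420*(-18) = 7560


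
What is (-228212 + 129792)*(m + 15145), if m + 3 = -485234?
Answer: 46266454640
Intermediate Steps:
m = -485237 (m = -3 - 485234 = -485237)
(-228212 + 129792)*(m + 15145) = (-228212 + 129792)*(-485237 + 15145) = -98420*(-470092) = 46266454640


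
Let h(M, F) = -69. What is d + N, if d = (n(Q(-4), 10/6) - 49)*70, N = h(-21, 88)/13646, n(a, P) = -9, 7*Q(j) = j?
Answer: -55402829/13646 ≈ -4060.0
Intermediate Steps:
Q(j) = j/7
N = -69/13646 ≈ -0.0050564
d = -4060 (d = (-9 - 49)*70 = -58*70 = -4060)
d + N = -4060 - 69/13646 = -55402829/13646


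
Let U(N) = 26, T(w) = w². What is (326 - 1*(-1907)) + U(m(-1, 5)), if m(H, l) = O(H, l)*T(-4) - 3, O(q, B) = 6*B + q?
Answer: 2259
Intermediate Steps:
O(q, B) = q + 6*B
m(H, l) = -3 + 16*H + 96*l (m(H, l) = (H + 6*l)*(-4)² - 3 = (H + 6*l)*16 - 3 = (16*H + 96*l) - 3 = -3 + 16*H + 96*l)
(326 - 1*(-1907)) + U(m(-1, 5)) = (326 - 1*(-1907)) + 26 = (326 + 1907) + 26 = 2233 + 26 = 2259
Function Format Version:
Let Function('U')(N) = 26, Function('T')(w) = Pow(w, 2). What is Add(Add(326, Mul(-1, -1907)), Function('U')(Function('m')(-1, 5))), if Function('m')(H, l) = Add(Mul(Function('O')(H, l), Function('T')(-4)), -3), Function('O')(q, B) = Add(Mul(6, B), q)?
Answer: 2259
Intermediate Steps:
Function('O')(q, B) = Add(q, Mul(6, B))
Function('m')(H, l) = Add(-3, Mul(16, H), Mul(96, l)) (Function('m')(H, l) = Add(Mul(Add(H, Mul(6, l)), Pow(-4, 2)), -3) = Add(Mul(Add(H, Mul(6, l)), 16), -3) = Add(Add(Mul(16, H), Mul(96, l)), -3) = Add(-3, Mul(16, H), Mul(96, l)))
Add(Add(326, Mul(-1, -1907)), Function('U')(Function('m')(-1, 5))) = Add(Add(326, Mul(-1, -1907)), 26) = Add(Add(326, 1907), 26) = Add(2233, 26) = 2259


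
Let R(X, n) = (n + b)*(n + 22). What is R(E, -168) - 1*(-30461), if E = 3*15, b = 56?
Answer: 46813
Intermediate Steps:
E = 45
R(X, n) = (22 + n)*(56 + n) (R(X, n) = (n + 56)*(n + 22) = (56 + n)*(22 + n) = (22 + n)*(56 + n))
R(E, -168) - 1*(-30461) = (1232 + (-168)**2 + 78*(-168)) - 1*(-30461) = (1232 + 28224 - 13104) + 30461 = 16352 + 30461 = 46813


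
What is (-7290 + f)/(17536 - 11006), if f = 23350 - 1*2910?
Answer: 1315/653 ≈ 2.0138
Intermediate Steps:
f = 20440 (f = 23350 - 2910 = 20440)
(-7290 + f)/(17536 - 11006) = (-7290 + 20440)/(17536 - 11006) = 13150/6530 = 13150*(1/6530) = 1315/653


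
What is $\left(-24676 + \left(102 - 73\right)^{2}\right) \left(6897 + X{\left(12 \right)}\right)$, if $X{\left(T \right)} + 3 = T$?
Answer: $-164604510$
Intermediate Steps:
$X{\left(T \right)} = -3 + T$
$\left(-24676 + \left(102 - 73\right)^{2}\right) \left(6897 + X{\left(12 \right)}\right) = \left(-24676 + \left(102 - 73\right)^{2}\right) \left(6897 + \left(-3 + 12\right)\right) = \left(-24676 + 29^{2}\right) \left(6897 + 9\right) = \left(-24676 + 841\right) 6906 = \left(-23835\right) 6906 = -164604510$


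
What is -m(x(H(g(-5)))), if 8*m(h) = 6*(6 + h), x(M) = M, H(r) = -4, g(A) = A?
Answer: -3/2 ≈ -1.5000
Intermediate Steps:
m(h) = 9/2 + 3*h/4 (m(h) = (6*(6 + h))/8 = (36 + 6*h)/8 = 9/2 + 3*h/4)
-m(x(H(g(-5)))) = -(9/2 + (3/4)*(-4)) = -(9/2 - 3) = -1*3/2 = -3/2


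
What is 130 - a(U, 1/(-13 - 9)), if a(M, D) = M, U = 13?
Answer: 117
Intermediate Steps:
130 - a(U, 1/(-13 - 9)) = 130 - 1*13 = 130 - 13 = 117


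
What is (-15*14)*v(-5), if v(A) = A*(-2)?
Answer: -2100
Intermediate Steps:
v(A) = -2*A
(-15*14)*v(-5) = (-15*14)*(-2*(-5)) = -210*10 = -2100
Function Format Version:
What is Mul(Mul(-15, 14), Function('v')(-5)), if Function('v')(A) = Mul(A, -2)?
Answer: -2100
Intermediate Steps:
Function('v')(A) = Mul(-2, A)
Mul(Mul(-15, 14), Function('v')(-5)) = Mul(Mul(-15, 14), Mul(-2, -5)) = Mul(-210, 10) = -2100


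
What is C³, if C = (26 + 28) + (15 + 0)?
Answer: 328509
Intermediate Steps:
C = 69 (C = 54 + 15 = 69)
C³ = 69³ = 328509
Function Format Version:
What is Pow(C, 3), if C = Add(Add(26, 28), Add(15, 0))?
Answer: 328509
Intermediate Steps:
C = 69 (C = Add(54, 15) = 69)
Pow(C, 3) = Pow(69, 3) = 328509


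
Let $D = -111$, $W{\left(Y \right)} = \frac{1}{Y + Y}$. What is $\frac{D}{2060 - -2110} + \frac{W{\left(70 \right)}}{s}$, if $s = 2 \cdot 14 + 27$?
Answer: $- \frac{28351}{1070300} \approx -0.026489$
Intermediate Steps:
$W{\left(Y \right)} = \frac{1}{2 Y}$
$s = 55$ ($s = 28 + 27 = 55$)
$\frac{D}{2060 - -2110} + \frac{W{\left(70 \right)}}{s} = - \frac{111}{2060 - -2110} + \frac{\frac{1}{2} \cdot \frac{1}{70}}{55} = - \frac{111}{2060 + 2110} + \frac{1}{2} \cdot \frac{1}{70} \cdot \frac{1}{55} = - \frac{111}{4170} + \frac{1}{140} \cdot \frac{1}{55} = \left(-111\right) \frac{1}{4170} + \frac{1}{7700} = - \frac{37}{1390} + \frac{1}{7700} = - \frac{28351}{1070300}$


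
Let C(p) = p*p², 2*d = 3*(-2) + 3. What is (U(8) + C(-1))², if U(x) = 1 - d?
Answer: 9/4 ≈ 2.2500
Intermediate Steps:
d = -3/2 (d = (3*(-2) + 3)/2 = (-6 + 3)/2 = (½)*(-3) = -3/2 ≈ -1.5000)
C(p) = p³
U(x) = 5/2 (U(x) = 1 - 1*(-3/2) = 1 + 3/2 = 5/2)
(U(8) + C(-1))² = (5/2 + (-1)³)² = (5/2 - 1)² = (3/2)² = 9/4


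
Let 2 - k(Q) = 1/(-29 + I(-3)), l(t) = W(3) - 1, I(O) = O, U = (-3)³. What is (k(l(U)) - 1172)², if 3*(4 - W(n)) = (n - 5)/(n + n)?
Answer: 1401678721/1024 ≈ 1.3688e+6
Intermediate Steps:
W(n) = 4 - (-5 + n)/(6*n) (W(n) = 4 - (n - 5)/(3*(n + n)) = 4 - (-5 + n)/(3*(2*n)) = 4 - (-5 + n)*1/(2*n)/3 = 4 - (-5 + n)/(6*n))
U = -27
l(t) = 28/9 (l(t) = (⅙)*(5 + 23*3)/3 - 1 = (⅙)*(⅓)*(5 + 69) - 1 = (⅙)*(⅓)*74 - 1 = 37/9 - 1 = 28/9)
k(Q) = 65/32 (k(Q) = 2 - 1/(-29 - 3) = 2 - 1/(-32) = 2 - 1*(-1/32) = 2 + 1/32 = 65/32)
(k(l(U)) - 1172)² = (65/32 - 1172)² = (-37439/32)² = 1401678721/1024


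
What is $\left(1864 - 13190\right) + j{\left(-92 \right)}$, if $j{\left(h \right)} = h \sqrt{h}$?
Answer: $-11326 - 184 i \sqrt{23} \approx -11326.0 - 882.43 i$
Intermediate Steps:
$j{\left(h \right)} = h^{\frac{3}{2}}$
$\left(1864 - 13190\right) + j{\left(-92 \right)} = \left(1864 - 13190\right) + \left(-92\right)^{\frac{3}{2}} = -11326 - 184 i \sqrt{23}$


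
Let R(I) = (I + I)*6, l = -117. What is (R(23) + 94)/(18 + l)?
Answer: -370/99 ≈ -3.7374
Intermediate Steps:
R(I) = 12*I (R(I) = (2*I)*6 = 12*I)
(R(23) + 94)/(18 + l) = (12*23 + 94)/(18 - 117) = (276 + 94)/(-99) = 370*(-1/99) = -370/99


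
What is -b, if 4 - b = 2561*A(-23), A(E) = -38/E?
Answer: 97226/23 ≈ 4227.2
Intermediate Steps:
b = -97226/23 (b = 4 - 2561*(-38/(-23)) = 4 - 2561*(-38*(-1/23)) = 4 - 2561*38/23 = 4 - 1*97318/23 = 4 - 97318/23 = -97226/23 ≈ -4227.2)
-b = -1*(-97226/23) = 97226/23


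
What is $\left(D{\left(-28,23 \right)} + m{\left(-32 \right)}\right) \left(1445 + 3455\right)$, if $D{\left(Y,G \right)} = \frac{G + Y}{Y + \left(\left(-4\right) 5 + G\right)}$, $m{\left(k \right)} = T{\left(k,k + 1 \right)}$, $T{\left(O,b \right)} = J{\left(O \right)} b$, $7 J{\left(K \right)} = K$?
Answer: $695380$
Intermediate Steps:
$J{\left(K \right)} = \frac{K}{7}$
$T{\left(O,b \right)} = \frac{O b}{7}$ ($T{\left(O,b \right)} = \frac{O}{7} b = \frac{O b}{7}$)
$m{\left(k \right)} = \frac{k \left(1 + k\right)}{7}$ ($m{\left(k \right)} = \frac{k \left(k + 1\right)}{7} = \frac{k \left(1 + k\right)}{7}$)
$D{\left(Y,G \right)} = \frac{G + Y}{-20 + G + Y}$ ($D{\left(Y,G \right)} = \frac{G + Y}{Y + \left(-20 + G\right)} = \frac{G + Y}{-20 + G + Y}$)
$\left(D{\left(-28,23 \right)} + m{\left(-32 \right)}\right) \left(1445 + 3455\right) = \left(\frac{23 - 28}{-20 + 23 - 28} + \frac{1}{7} \left(-32\right) \left(1 - 32\right)\right) \left(1445 + 3455\right) = \left(\frac{1}{-25} \left(-5\right) + \frac{1}{7} \left(-32\right) \left(-31\right)\right) 4900 = \left(\left(- \frac{1}{25}\right) \left(-5\right) + \frac{992}{7}\right) 4900 = \left(\frac{1}{5} + \frac{992}{7}\right) 4900 = \frac{4967}{35} \cdot 4900 = 695380$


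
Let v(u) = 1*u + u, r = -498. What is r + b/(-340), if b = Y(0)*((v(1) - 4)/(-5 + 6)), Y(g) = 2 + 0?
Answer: -42329/85 ≈ -497.99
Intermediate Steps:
Y(g) = 2
v(u) = 2*u (v(u) = u + u = 2*u)
b = -4 (b = 2*((2*1 - 4)/(-5 + 6)) = 2*((2 - 4)/1) = 2*(-2*1) = 2*(-2) = -4)
r + b/(-340) = -498 - 4/(-340) = -498 - 1/340*(-4) = -498 + 1/85 = -42329/85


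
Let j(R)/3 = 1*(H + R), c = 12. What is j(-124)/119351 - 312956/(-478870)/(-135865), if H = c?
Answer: -1564148113454/554655405751075 ≈ -0.0028200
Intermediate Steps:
H = 12
j(R) = 36 + 3*R (j(R) = 3*(1*(12 + R)) = 3*(12 + R) = 36 + 3*R)
j(-124)/119351 - 312956/(-478870)/(-135865) = (36 + 3*(-124))/119351 - 312956/(-478870)/(-135865) = (36 - 372)*(1/119351) - 312956*(-1/478870)*(-1/135865) = -336*1/119351 + (22354/34205)*(-1/135865) = -336/119351 - 22354/4647262325 = -1564148113454/554655405751075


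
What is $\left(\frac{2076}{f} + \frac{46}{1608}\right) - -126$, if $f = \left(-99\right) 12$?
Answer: $\frac{3297427}{26532} \approx 124.28$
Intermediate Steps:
$f = -1188$
$\left(\frac{2076}{f} + \frac{46}{1608}\right) - -126 = \left(\frac{2076}{-1188} + \frac{46}{1608}\right) - -126 = \left(2076 \left(- \frac{1}{1188}\right) + 46 \cdot \frac{1}{1608}\right) + 126 = \left(- \frac{173}{99} + \frac{23}{804}\right) + 126 = - \frac{45605}{26532} + 126 = \frac{3297427}{26532}$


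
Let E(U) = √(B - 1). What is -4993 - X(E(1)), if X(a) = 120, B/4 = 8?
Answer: -5113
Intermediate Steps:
B = 32 (B = 4*8 = 32)
E(U) = √31 (E(U) = √(32 - 1) = √31)
-4993 - X(E(1)) = -4993 - 1*120 = -4993 - 120 = -5113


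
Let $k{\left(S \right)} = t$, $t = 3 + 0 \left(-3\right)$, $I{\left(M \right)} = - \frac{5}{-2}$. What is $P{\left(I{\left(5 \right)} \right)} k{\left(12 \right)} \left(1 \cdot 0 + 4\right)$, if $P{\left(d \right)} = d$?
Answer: $30$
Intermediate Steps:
$I{\left(M \right)} = \frac{5}{2}$ ($I{\left(M \right)} = \left(-5\right) \left(- \frac{1}{2}\right) = \frac{5}{2}$)
$t = 3$ ($t = 3 + 0 = 3$)
$k{\left(S \right)} = 3$
$P{\left(I{\left(5 \right)} \right)} k{\left(12 \right)} \left(1 \cdot 0 + 4\right) = \frac{5}{2} \cdot 3 \left(1 \cdot 0 + 4\right) = \frac{15 \left(0 + 4\right)}{2} = \frac{15}{2} \cdot 4 = 30$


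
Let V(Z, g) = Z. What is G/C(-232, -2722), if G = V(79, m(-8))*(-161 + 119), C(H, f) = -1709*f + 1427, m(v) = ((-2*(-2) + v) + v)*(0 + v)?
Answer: -3318/4653325 ≈ -0.00071304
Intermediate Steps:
m(v) = v*(4 + 2*v) (m(v) = ((4 + v) + v)*v = (4 + 2*v)*v = v*(4 + 2*v))
C(H, f) = 1427 - 1709*f
G = -3318 (G = 79*(-161 + 119) = 79*(-42) = -3318)
G/C(-232, -2722) = -3318/(1427 - 1709*(-2722)) = -3318/(1427 + 4651898) = -3318/4653325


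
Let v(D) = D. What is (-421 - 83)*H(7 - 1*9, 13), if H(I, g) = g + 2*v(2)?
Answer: -8568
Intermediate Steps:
H(I, g) = 4 + g (H(I, g) = g + 2*2 = g + 4 = 4 + g)
(-421 - 83)*H(7 - 1*9, 13) = (-421 - 83)*(4 + 13) = -504*17 = -8568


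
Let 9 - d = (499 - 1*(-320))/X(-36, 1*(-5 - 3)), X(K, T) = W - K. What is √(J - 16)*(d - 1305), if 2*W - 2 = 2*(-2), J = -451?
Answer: -6597*I*√467/5 ≈ -28512.0*I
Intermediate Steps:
W = -1 (W = 1 + (2*(-2))/2 = 1 + (½)*(-4) = 1 - 2 = -1)
X(K, T) = -1 - K
d = -72/5 (d = 9 - (499 - 1*(-320))/(-1 - 1*(-36)) = 9 - (499 + 320)/(-1 + 36) = 9 - 819/35 = 9 - 1*117/5 = 9 - 117/5 = -72/5 ≈ -14.400)
√(J - 16)*(d - 1305) = √(-451 - 16)*(-72/5 - 1305) = √(-467)*(-6597/5) = (I*√467)*(-6597/5) = -6597*I*√467/5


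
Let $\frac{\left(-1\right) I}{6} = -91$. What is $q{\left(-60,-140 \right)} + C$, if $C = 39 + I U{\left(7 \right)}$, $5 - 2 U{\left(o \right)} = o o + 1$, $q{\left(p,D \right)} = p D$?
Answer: $-3846$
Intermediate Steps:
$I = 546$ ($I = \left(-6\right) \left(-91\right) = 546$)
$q{\left(p,D \right)} = D p$
$U{\left(o \right)} = 2 - \frac{o^{2}}{2}$ ($U{\left(o \right)} = \frac{5}{2} - \frac{o o + 1}{2} = \frac{5}{2} - \frac{o^{2} + 1}{2} = \frac{5}{2} - \frac{1 + o^{2}}{2} = \frac{5}{2} - \left(\frac{1}{2} + \frac{o^{2}}{2}\right) = 2 - \frac{o^{2}}{2}$)
$C = -12246$ ($C = 39 + 546 \left(2 - \frac{7^{2}}{2}\right) = 39 + 546 \left(2 - \frac{49}{2}\right) = 39 + 546 \left(- \frac{45}{2}\right) = 39 - 12285 = -12246$)
$q{\left(-60,-140 \right)} + C = \left(-140\right) \left(-60\right) - 12246 = 8400 - 12246 = -3846$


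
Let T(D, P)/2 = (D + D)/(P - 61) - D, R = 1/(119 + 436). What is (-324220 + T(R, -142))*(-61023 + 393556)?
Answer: -2429369492643286/22533 ≈ -1.0781e+11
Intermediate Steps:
R = 1/555 ≈ 0.0018018
T(D, P) = -2*D + 4*D/(-61 + P) (T(D, P) = 2*((D + D)/(P - 61) - D) = 2*((2*D)/(-61 + P) - D) = 2*(2*D/(-61 + P) - D) = 2*(-D + 2*D/(-61 + P)) = -2*D + 4*D/(-61 + P))
(-324220 + T(R, -142))*(-61023 + 393556) = (-324220 + 2*(1/555)*(63 - 1*(-142))/(-61 - 142))*(-61023 + 393556) = (-324220 + 2*(1/555)*(63 + 142)/(-203))*332533 = (-324220 + 2*(1/555)*(-1/203)*205)*332533 = (-324220 - 82/22533)*332533 = -7305649342/22533*332533 = -2429369492643286/22533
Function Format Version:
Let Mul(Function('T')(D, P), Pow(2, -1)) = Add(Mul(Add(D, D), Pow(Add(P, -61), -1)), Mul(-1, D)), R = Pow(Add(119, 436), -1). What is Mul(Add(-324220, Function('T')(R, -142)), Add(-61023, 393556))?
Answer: Rational(-2429369492643286, 22533) ≈ -1.0781e+11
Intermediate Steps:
R = Rational(1, 555) (R = Pow(555, -1) = Rational(1, 555) ≈ 0.0018018)
Function('T')(D, P) = Add(Mul(-2, D), Mul(4, D, Pow(Add(-61, P), -1))) (Function('T')(D, P) = Mul(2, Add(Mul(Add(D, D), Pow(Add(P, -61), -1)), Mul(-1, D))) = Mul(2, Add(Mul(Mul(2, D), Pow(Add(-61, P), -1)), Mul(-1, D))) = Mul(2, Add(Mul(2, D, Pow(Add(-61, P), -1)), Mul(-1, D))) = Mul(2, Add(Mul(-1, D), Mul(2, D, Pow(Add(-61, P), -1)))) = Add(Mul(-2, D), Mul(4, D, Pow(Add(-61, P), -1))))
Mul(Add(-324220, Function('T')(R, -142)), Add(-61023, 393556)) = Mul(Add(-324220, Mul(2, Rational(1, 555), Pow(Add(-61, -142), -1), Add(63, Mul(-1, -142)))), Add(-61023, 393556)) = Mul(Add(-324220, Mul(2, Rational(1, 555), Pow(-203, -1), Add(63, 142))), 332533) = Mul(Add(-324220, Mul(2, Rational(1, 555), Rational(-1, 203), 205)), 332533) = Mul(Add(-324220, Rational(-82, 22533)), 332533) = Mul(Rational(-7305649342, 22533), 332533) = Rational(-2429369492643286, 22533)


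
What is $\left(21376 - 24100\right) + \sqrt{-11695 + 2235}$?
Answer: $-2724 + 2 i \sqrt{2365} \approx -2724.0 + 97.263 i$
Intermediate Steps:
$\left(21376 - 24100\right) + \sqrt{-11695 + 2235} = \left(21376 - 24100\right) + \sqrt{-9460} = -2724 + 2 i \sqrt{2365}$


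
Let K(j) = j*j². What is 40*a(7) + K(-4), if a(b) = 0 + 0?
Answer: -64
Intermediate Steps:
K(j) = j³
a(b) = 0
40*a(7) + K(-4) = 40*0 + (-4)³ = 0 - 64 = -64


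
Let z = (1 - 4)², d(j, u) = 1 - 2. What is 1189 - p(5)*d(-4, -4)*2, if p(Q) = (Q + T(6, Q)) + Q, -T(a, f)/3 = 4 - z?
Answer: 1239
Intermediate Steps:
d(j, u) = -1
z = 9 (z = (-3)² = 9)
T(a, f) = 15 (T(a, f) = -3*(4 - 1*9) = -3*(4 - 9) = -3*(-5) = 15)
p(Q) = 15 + 2*Q (p(Q) = (Q + 15) + Q = (15 + Q) + Q = 15 + 2*Q)
1189 - p(5)*d(-4, -4)*2 = 1189 - (15 + 2*5)*(-1)*2 = 1189 - (15 + 10)*(-1)*2 = 1189 - 25*(-1)*2 = 1189 - (-25)*2 = 1189 - 1*(-50) = 1189 + 50 = 1239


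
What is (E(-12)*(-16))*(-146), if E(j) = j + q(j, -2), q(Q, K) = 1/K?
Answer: -29200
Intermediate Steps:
E(j) = -½ + j (E(j) = j + 1/(-2) = j - ½ = -½ + j)
(E(-12)*(-16))*(-146) = ((-½ - 12)*(-16))*(-146) = -25/2*(-16)*(-146) = 200*(-146) = -29200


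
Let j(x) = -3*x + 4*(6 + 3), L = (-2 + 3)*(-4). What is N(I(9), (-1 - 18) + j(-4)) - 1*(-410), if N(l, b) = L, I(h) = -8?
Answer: 406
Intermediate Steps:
L = -4 (L = 1*(-4) = -4)
j(x) = 36 - 3*x (j(x) = -3*x + 4*9 = -3*x + 36 = 36 - 3*x)
N(l, b) = -4
N(I(9), (-1 - 18) + j(-4)) - 1*(-410) = -4 - 1*(-410) = -4 + 410 = 406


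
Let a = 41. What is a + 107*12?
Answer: 1325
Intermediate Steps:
a + 107*12 = 41 + 107*12 = 41 + 1284 = 1325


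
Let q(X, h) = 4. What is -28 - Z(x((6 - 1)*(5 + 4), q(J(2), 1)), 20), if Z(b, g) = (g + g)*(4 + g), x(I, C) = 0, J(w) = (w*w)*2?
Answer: -988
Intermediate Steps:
J(w) = 2*w² (J(w) = w²*2 = 2*w²)
Z(b, g) = 2*g*(4 + g) (Z(b, g) = (2*g)*(4 + g) = 2*g*(4 + g))
-28 - Z(x((6 - 1)*(5 + 4), q(J(2), 1)), 20) = -28 - 2*20*(4 + 20) = -28 - 2*20*24 = -28 - 1*960 = -28 - 960 = -988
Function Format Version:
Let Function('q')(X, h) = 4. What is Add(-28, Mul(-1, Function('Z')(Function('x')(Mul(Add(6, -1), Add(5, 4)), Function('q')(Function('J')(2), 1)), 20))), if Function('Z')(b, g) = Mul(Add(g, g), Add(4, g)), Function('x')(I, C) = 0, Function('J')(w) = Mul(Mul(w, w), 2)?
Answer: -988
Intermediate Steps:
Function('J')(w) = Mul(2, Pow(w, 2)) (Function('J')(w) = Mul(Pow(w, 2), 2) = Mul(2, Pow(w, 2)))
Function('Z')(b, g) = Mul(2, g, Add(4, g)) (Function('Z')(b, g) = Mul(Mul(2, g), Add(4, g)) = Mul(2, g, Add(4, g)))
Add(-28, Mul(-1, Function('Z')(Function('x')(Mul(Add(6, -1), Add(5, 4)), Function('q')(Function('J')(2), 1)), 20))) = Add(-28, Mul(-1, Mul(2, 20, Add(4, 20)))) = Add(-28, Mul(-1, Mul(2, 20, 24))) = Add(-28, Mul(-1, 960)) = Add(-28, -960) = -988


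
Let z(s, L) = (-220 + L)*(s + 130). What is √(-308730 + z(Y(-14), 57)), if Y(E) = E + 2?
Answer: 2*I*√81991 ≈ 572.68*I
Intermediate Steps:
Y(E) = 2 + E
z(s, L) = (-220 + L)*(130 + s)
√(-308730 + z(Y(-14), 57)) = √(-308730 + (-28600 - 220*(2 - 14) + 130*57 + 57*(2 - 14))) = √(-308730 + (-28600 - 220*(-12) + 7410 + 57*(-12))) = √(-308730 + (-28600 + 2640 + 7410 - 684)) = √(-308730 - 19234) = √(-327964) = 2*I*√81991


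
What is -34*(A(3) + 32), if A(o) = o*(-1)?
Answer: -986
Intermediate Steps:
A(o) = -o
-34*(A(3) + 32) = -34*(-1*3 + 32) = -34*(-3 + 32) = -34*29 = -986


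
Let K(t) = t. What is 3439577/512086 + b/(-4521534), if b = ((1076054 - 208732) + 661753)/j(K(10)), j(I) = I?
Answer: 15473862561073/2315414259924 ≈ 6.6830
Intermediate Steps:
b = 305815/2 (b = ((1076054 - 208732) + 661753)/10 = (867322 + 661753)*(⅒) = 1529075*(⅒) = 305815/2 ≈ 1.5291e+5)
3439577/512086 + b/(-4521534) = 3439577/512086 + (305815/2)/(-4521534) = 3439577*(1/512086) + (305815/2)*(-1/4521534) = 3439577/512086 - 305815/9043068 = 15473862561073/2315414259924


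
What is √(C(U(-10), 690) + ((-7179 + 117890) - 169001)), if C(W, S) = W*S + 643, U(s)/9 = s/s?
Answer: I*√51437 ≈ 226.8*I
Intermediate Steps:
U(s) = 9 (U(s) = 9*(s/s) = 9*1 = 9)
C(W, S) = 643 + S*W (C(W, S) = S*W + 643 = 643 + S*W)
√(C(U(-10), 690) + ((-7179 + 117890) - 169001)) = √((643 + 690*9) + ((-7179 + 117890) - 169001)) = √((643 + 6210) + (110711 - 169001)) = √(6853 - 58290) = √(-51437) = I*√51437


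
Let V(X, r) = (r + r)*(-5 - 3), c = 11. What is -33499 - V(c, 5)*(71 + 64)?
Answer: -22699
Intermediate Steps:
V(X, r) = -16*r (V(X, r) = (2*r)*(-8) = -16*r)
-33499 - V(c, 5)*(71 + 64) = -33499 - (-16*5)*(71 + 64) = -33499 - (-80)*135 = -33499 - 1*(-10800) = -33499 + 10800 = -22699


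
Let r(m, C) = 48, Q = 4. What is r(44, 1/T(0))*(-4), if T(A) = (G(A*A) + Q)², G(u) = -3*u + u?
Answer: -192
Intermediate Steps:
G(u) = -2*u
T(A) = (4 - 2*A²)² (T(A) = (-2*A*A + 4)² = (-2*A² + 4)² = (4 - 2*A²)²)
r(44, 1/T(0))*(-4) = 48*(-4) = -192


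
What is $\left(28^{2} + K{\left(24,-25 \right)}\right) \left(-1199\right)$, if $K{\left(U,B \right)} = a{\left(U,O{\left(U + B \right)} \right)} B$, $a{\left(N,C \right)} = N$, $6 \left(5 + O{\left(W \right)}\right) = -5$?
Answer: $-220616$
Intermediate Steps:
$O{\left(W \right)} = - \frac{35}{6}$ ($O{\left(W \right)} = -5 + \frac{1}{6} \left(-5\right) = -5 - \frac{5}{6} = - \frac{35}{6}$)
$K{\left(U,B \right)} = B U$ ($K{\left(U,B \right)} = U B = B U$)
$\left(28^{2} + K{\left(24,-25 \right)}\right) \left(-1199\right) = \left(28^{2} - 600\right) \left(-1199\right) = \left(784 - 600\right) \left(-1199\right) = 184 \left(-1199\right) = -220616$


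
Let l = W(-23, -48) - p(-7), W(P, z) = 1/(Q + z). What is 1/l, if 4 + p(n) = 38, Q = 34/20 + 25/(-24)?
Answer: -5681/193274 ≈ -0.029393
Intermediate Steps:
Q = 79/120 (Q = 34*(1/20) + 25*(-1/24) = 17/10 - 25/24 = 79/120 ≈ 0.65833)
p(n) = 34 (p(n) = -4 + 38 = 34)
W(P, z) = 1/(79/120 + z)
l = -193274/5681 (l = 120/(79 + 120*(-48)) - 1*34 = 120/(79 - 5760) - 34 = 120/(-5681) - 34 = 120*(-1/5681) - 34 = -120/5681 - 34 = -193274/5681 ≈ -34.021)
1/l = 1/(-193274/5681) = -5681/193274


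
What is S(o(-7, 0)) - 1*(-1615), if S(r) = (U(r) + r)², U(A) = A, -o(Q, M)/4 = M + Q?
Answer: 4751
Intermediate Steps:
o(Q, M) = -4*M - 4*Q (o(Q, M) = -4*(M + Q) = -4*M - 4*Q)
S(r) = 4*r² (S(r) = (r + r)² = (2*r)² = 4*r²)
S(o(-7, 0)) - 1*(-1615) = 4*(-4*0 - 4*(-7))² - 1*(-1615) = 4*(0 + 28)² + 1615 = 4*28² + 1615 = 4*784 + 1615 = 3136 + 1615 = 4751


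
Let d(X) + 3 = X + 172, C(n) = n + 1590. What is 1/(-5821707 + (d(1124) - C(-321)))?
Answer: -1/5821683 ≈ -1.7177e-7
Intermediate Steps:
C(n) = 1590 + n
d(X) = 169 + X (d(X) = -3 + (X + 172) = -3 + (172 + X) = 169 + X)
1/(-5821707 + (d(1124) - C(-321))) = 1/(-5821707 + ((169 + 1124) - (1590 - 321))) = 1/(-5821707 + (1293 - 1*1269)) = 1/(-5821707 + (1293 - 1269)) = 1/(-5821707 + 24) = 1/(-5821683) = -1/5821683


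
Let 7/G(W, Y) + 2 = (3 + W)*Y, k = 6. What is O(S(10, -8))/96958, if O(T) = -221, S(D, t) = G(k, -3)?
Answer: -221/96958 ≈ -0.0022793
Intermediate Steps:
G(W, Y) = 7/(-2 + Y*(3 + W)) (G(W, Y) = 7/(-2 + (3 + W)*Y) = 7/(-2 + Y*(3 + W)))
S(D, t) = -7/29 (S(D, t) = 7/(-2 + 3*(-3) + 6*(-3)) = 7/(-2 - 9 - 18) = 7/(-29) = 7*(-1/29) = -7/29)
O(S(10, -8))/96958 = -221/96958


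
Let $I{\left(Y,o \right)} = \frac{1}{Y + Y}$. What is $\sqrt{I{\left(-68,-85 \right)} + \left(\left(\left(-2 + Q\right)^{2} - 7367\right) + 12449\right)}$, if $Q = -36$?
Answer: $\frac{33 \sqrt{27710}}{68} \approx 80.784$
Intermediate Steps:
$I{\left(Y,o \right)} = \frac{1}{2 Y}$
$\sqrt{I{\left(-68,-85 \right)} + \left(\left(\left(-2 + Q\right)^{2} - 7367\right) + 12449\right)} = \sqrt{\frac{1}{2 \left(-68\right)} + \left(\left(\left(-2 - 36\right)^{2} - 7367\right) + 12449\right)} = \sqrt{\frac{1}{2} \left(- \frac{1}{68}\right) + \left(\left(\left(-38\right)^{2} - 7367\right) + 12449\right)} = \sqrt{- \frac{1}{136} + \left(\left(1444 - 7367\right) + 12449\right)} = \sqrt{- \frac{1}{136} + \left(-5923 + 12449\right)} = \sqrt{- \frac{1}{136} + 6526} = \sqrt{\frac{887535}{136}} = \frac{33 \sqrt{27710}}{68}$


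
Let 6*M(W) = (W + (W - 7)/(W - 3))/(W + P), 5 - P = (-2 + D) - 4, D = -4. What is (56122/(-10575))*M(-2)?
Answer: 28061/2062125 ≈ 0.013608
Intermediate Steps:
P = 15 (P = 5 - ((-2 - 4) - 4) = 5 - (-6 - 4) = 5 - 1*(-10) = 5 + 10 = 15)
M(W) = (W + (-7 + W)/(-3 + W))/(6*(15 + W)) (M(W) = ((W + (W - 7)/(W - 3))/(W + 15))/6 = ((W + (-7 + W)/(-3 + W))/(15 + W))/6 = (W + (-7 + W)/(-3 + W))/(6*(15 + W)))
(56122/(-10575))*M(-2) = (56122/(-10575))*((-7 + (-2)² - 2*(-2))/(6*(-45 + (-2)² + 12*(-2)))) = (56122*(-1/10575))*((-7 + 4 + 4)/(6*(-45 + 4 - 24))) = -28061/(31725*(-65)) = -28061*(-1)/(31725*65) = -56122/10575*(-1/390) = 28061/2062125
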